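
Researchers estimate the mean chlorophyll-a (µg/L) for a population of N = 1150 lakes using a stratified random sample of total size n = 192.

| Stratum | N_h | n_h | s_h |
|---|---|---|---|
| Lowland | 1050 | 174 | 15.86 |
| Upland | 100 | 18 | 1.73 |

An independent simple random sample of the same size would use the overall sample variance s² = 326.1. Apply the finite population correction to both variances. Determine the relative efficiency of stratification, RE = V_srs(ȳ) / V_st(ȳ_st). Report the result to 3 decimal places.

V̂(ȳ_st) = Σ W_h² (1 − n_h/N_h) s_h²/n_h, with W_h = N_h/N and N = 1150:
  stratum Lowland: (1050/1150)²·(1 − 174/1050)·15.86²/174 = 1.00544
  stratum Upland: (100/1150)²·(1 − 18/100)·1.73²/18 = 0.00103095
V_st = 1.00647
V_srs = (1 − 192/1150)·326.1/192 = 1.41487
Relative efficiency = V_srs / V_st = 1.41487/1.00647 = 1.4058

RE ≈ 1.406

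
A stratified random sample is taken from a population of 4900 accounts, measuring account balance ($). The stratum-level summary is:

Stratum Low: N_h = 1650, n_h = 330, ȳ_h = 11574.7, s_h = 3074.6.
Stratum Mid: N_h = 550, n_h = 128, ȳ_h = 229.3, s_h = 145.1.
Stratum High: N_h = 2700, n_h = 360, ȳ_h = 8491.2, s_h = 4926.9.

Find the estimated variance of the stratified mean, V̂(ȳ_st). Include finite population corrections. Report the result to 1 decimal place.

V̂(ȳ_st) ≈ 20343.3

V̂(ȳ_st) = Σ W_h² (1 − n_h/N_h) s_h²/n_h, with W_h = N_h/N and N = 4900:
  stratum Low: (1650/4900)²·(1 − 330/1650)·3074.6²/330 = 2598.54
  stratum Mid: (550/4900)²·(1 − 128/550)·145.1²/128 = 1.59004
  stratum High: (2700/4900)²·(1 − 360/2700)·4926.9²/360 = 17743.2
V̂(ȳ_st) = 20343.3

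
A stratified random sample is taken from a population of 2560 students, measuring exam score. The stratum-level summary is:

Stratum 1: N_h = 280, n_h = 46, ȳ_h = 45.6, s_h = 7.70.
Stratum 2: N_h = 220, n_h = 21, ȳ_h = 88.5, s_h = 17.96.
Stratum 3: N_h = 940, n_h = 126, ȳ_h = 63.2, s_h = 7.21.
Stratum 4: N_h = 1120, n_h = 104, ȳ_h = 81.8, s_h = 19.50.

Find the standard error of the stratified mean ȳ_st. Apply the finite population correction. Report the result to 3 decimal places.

SE(ȳ_st) ≈ 0.894

V̂(ȳ_st) = Σ W_h² (1 − n_h/N_h) s_h²/n_h, with W_h = N_h/N and N = 2560:
  stratum 1: (280/2560)²·(1 − 46/280)·7.70²/46 = 0.012886
  stratum 2: (220/2560)²·(1 − 21/220)·17.96²/21 = 0.10261
  stratum 3: (940/2560)²·(1 − 126/940)·7.21²/126 = 0.0481695
  stratum 4: (1120/2560)²·(1 − 104/1120)·19.50²/104 = 0.634845
V̂(ȳ_st) = 0.79851
SE(ȳ_st) = √0.79851 = 0.893594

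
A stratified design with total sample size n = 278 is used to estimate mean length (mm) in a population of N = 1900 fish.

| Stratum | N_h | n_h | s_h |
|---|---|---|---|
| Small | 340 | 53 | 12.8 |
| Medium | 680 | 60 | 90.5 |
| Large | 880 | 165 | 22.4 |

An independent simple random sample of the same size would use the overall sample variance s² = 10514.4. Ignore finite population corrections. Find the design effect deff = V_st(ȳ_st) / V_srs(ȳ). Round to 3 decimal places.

deff ≈ 0.482

V̂(ȳ_st) = Σ W_h² s_h²/n_h, with W_h = N_h/N and N = 1900:
  stratum Small: (340/1900)²·12.8²/53 = 0.0989908
  stratum Medium: (680/1900)²·90.5²/60 = 17.4846
  stratum Large: (880/1900)²·22.4²/165 = 0.652334
V_st = 18.236
V_srs = s²/n = 10514.4/278 = 37.8216
deff = V_st / V_srs = 18.236/37.8216 = 0.4822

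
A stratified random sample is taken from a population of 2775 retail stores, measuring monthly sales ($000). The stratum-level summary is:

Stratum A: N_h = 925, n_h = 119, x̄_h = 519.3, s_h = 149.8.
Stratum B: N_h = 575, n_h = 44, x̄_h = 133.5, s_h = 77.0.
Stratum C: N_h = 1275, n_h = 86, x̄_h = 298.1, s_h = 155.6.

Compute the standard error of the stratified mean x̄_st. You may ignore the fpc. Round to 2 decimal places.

V̂(x̄_st) = Σ W_h² s_h²/n_h, with W_h = N_h/N and N = 2775:
  stratum A: (925/2775)²·149.8²/119 = 20.9524
  stratum B: (575/2775)²·77.0²/44 = 5.78547
  stratum C: (1275/2775)²·155.6²/86 = 59.4313
V̂(x̄_st) = 86.1692
SE(x̄_st) = √86.1692 = 9.28274

SE(x̄_st) ≈ 9.28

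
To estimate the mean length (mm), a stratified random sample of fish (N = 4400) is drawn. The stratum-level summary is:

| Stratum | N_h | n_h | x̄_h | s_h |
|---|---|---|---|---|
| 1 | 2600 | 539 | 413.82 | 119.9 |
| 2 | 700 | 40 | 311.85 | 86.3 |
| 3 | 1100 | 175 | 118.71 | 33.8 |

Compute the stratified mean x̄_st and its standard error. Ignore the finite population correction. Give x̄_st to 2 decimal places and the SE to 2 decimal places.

x̄_st = Σ W_h x̄_h = (2600·413.82 + 700·311.85 + 1100·118.71)/4400 = 323.82000
V̂(x̄_st) = Σ W_h² s_h²/n_h, with W_h = N_h/N and N = 4400:
  stratum 1: (2600/4400)²·119.9²/539 = 9.31303
  stratum 2: (700/4400)²·86.3²/40 = 4.71251
  stratum 3: (1100/4400)²·33.8²/175 = 0.408014
V̂(x̄_st) = 14.4336
SE(x̄_st) = √14.4336 = 3.79915

x̄_st ≈ 323.82, SE ≈ 3.80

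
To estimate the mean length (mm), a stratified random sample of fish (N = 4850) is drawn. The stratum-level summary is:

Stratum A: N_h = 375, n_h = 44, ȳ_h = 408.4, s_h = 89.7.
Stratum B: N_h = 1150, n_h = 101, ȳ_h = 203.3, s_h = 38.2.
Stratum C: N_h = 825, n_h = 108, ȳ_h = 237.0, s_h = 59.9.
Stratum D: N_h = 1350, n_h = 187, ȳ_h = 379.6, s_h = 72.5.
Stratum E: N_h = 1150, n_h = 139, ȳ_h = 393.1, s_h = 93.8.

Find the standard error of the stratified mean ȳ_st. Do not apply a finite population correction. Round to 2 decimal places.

SE(ȳ_st) ≈ 2.93

V̂(ȳ_st) = Σ W_h² s_h²/n_h, with W_h = N_h/N and N = 4850:
  stratum A: (375/4850)²·89.7²/44 = 1.09323
  stratum B: (1150/4850)²·38.2²/101 = 0.812302
  stratum C: (825/4850)²·59.9²/108 = 0.96129
  stratum D: (1350/4850)²·72.5²/187 = 2.1778
  stratum E: (1150/4850)²·93.8²/139 = 3.5588
V̂(ȳ_st) = 8.60342
SE(ȳ_st) = √8.60342 = 2.93316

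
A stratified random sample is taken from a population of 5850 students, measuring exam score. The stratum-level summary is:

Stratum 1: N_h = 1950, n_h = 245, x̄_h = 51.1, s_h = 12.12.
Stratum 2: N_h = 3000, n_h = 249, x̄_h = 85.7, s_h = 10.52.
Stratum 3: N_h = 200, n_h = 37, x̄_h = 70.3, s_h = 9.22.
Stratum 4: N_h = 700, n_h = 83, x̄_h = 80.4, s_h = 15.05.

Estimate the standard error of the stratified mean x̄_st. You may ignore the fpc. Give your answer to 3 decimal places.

V̂(x̄_st) = Σ W_h² s_h²/n_h, with W_h = N_h/N and N = 5850:
  stratum 1: (1950/5850)²·12.12²/245 = 0.0666188
  stratum 2: (3000/5850)²·10.52²/249 = 0.116886
  stratum 3: (200/5850)²·9.22²/37 = 0.0026854
  stratum 4: (700/5850)²·15.05²/83 = 0.0390732
V̂(x̄_st) = 0.225264
SE(x̄_st) = √0.225264 = 0.474619

SE(x̄_st) ≈ 0.475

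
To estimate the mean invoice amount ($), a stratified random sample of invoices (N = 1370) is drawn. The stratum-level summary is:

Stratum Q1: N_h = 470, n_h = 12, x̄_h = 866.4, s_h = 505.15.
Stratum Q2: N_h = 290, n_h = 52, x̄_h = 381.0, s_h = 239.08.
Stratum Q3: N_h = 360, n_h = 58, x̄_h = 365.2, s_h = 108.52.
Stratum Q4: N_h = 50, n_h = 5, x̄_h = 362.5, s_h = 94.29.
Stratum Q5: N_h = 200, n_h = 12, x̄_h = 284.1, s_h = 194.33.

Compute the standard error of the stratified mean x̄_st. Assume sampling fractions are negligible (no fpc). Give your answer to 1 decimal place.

SE(x̄_st) ≈ 51.3

V̂(x̄_st) = Σ W_h² s_h²/n_h, with W_h = N_h/N and N = 1370:
  stratum Q1: (470/1370)²·505.15²/12 = 2502.73
  stratum Q2: (290/1370)²·239.08²/52 = 49.2536
  stratum Q3: (360/1370)²·108.52²/58 = 14.0202
  stratum Q4: (50/1370)²·94.29²/5 = 2.36843
  stratum Q5: (200/1370)²·194.33²/12 = 67.0683
V̂(x̄_st) = 2635.44
SE(x̄_st) = √2635.44 = 51.3365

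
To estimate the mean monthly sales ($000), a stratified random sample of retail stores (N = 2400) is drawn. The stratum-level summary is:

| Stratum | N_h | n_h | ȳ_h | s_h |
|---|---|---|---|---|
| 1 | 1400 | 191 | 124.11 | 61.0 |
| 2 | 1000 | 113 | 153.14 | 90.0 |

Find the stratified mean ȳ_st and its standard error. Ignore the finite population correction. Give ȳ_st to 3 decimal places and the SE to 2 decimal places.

ȳ_st ≈ 136.206, SE ≈ 4.37

ȳ_st = Σ W_h ȳ_h = (1400·124.11 + 1000·153.14)/2400 = 136.20583
V̂(ȳ_st) = Σ W_h² s_h²/n_h, with W_h = N_h/N and N = 2400:
  stratum 1: (1400/2400)²·61.0²/191 = 6.62918
  stratum 2: (1000/2400)²·90.0²/113 = 12.4447
V̂(ȳ_st) = 19.0739
SE(ȳ_st) = √19.0739 = 4.36736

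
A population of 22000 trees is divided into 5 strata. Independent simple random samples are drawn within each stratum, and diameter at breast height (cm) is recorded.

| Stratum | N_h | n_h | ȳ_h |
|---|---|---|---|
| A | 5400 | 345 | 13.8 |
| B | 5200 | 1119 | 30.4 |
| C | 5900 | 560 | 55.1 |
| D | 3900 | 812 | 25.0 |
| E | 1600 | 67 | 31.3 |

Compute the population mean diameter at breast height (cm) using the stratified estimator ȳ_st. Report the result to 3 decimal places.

N = Σ N_h = 22000. Stratum weights W_h = N_h/N.
ȳ_st = (5400·13.8 + 5200·30.4 + 5900·55.1 + 3900·25.0 + 1600·31.3) / 22000 = 32.05773

ȳ_st ≈ 32.058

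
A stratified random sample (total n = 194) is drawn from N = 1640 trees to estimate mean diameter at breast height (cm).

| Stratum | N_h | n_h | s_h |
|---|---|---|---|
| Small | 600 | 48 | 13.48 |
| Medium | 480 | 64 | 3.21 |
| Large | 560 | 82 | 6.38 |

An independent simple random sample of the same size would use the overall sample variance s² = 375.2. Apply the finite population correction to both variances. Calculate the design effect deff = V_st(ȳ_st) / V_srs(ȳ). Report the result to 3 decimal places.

deff ≈ 0.309

V̂(ȳ_st) = Σ W_h² (1 − n_h/N_h) s_h²/n_h, with W_h = N_h/N and N = 1640:
  stratum Small: (600/1640)²·(1 − 48/600)·13.48²/48 = 0.466167
  stratum Medium: (480/1640)²·(1 − 64/480)·3.21²/64 = 0.011953
  stratum Large: (560/1640)²·(1 − 82/560)·6.38²/82 = 0.0494033
V_st = 0.527523
V_srs = (1 − 194/1640)·375.2/194 = 1.70524
deff = V_st / V_srs = 0.527523/1.70524 = 0.3094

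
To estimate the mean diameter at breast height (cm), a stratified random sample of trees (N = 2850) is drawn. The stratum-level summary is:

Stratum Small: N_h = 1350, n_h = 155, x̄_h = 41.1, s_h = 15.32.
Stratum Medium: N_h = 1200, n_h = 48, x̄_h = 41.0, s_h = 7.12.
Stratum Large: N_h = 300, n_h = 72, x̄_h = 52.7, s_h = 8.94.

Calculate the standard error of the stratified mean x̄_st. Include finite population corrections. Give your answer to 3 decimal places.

V̂(x̄_st) = Σ W_h² (1 − n_h/N_h) s_h²/n_h, with W_h = N_h/N and N = 2850:
  stratum Small: (1350/2850)²·(1 − 155/1350)·15.32²/155 = 0.300745
  stratum Medium: (1200/2850)²·(1 − 48/1200)·7.12²/48 = 0.179747
  stratum Large: (300/2850)²·(1 − 72/300)·8.94²/72 = 0.00934779
V̂(x̄_st) = 0.48984
SE(x̄_st) = √0.48984 = 0.699886

SE(x̄_st) ≈ 0.700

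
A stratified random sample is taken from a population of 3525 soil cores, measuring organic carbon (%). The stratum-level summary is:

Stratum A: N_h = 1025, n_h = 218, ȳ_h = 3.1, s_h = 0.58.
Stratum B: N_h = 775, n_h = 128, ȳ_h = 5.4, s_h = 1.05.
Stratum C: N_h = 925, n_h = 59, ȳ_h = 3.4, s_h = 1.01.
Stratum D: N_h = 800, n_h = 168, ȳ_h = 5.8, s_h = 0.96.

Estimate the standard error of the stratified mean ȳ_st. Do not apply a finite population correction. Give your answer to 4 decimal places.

SE(ȳ_st) ≈ 0.0449

V̂(ȳ_st) = Σ W_h² s_h²/n_h, with W_h = N_h/N and N = 3525:
  stratum A: (1025/3525)²·0.58²/218 = 0.000130476
  stratum B: (775/3525)²·1.05²/128 = 0.000416345
  stratum C: (925/3525)²·1.01²/59 = 0.00119057
  stratum D: (800/3525)²·0.96²/168 = 0.00028255
V̂(ȳ_st) = 0.00201994
SE(ȳ_st) = √0.00201994 = 0.0449438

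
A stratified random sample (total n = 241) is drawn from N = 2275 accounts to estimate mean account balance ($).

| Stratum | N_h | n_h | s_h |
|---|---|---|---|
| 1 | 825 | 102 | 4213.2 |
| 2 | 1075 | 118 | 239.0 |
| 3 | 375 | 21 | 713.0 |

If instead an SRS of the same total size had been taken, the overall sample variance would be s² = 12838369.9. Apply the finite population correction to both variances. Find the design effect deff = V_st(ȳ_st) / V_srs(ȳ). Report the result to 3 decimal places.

V̂(ȳ_st) = Σ W_h² (1 − n_h/N_h) s_h²/n_h, with W_h = N_h/N and N = 2275:
  stratum 1: (825/2275)²·(1 − 102/825)·4213.2²/102 = 20056.4
  stratum 2: (1075/2275)²·(1 − 118/1075)·239.0²/118 = 96.2213
  stratum 3: (375/2275)²·(1 − 21/375)·713.0²/21 = 620.914
V_st = 20773.6
V_srs = (1 − 241/2275)·12838369.9/241 = 47628
deff = V_st / V_srs = 20773.6/47628 = 0.4362

deff ≈ 0.436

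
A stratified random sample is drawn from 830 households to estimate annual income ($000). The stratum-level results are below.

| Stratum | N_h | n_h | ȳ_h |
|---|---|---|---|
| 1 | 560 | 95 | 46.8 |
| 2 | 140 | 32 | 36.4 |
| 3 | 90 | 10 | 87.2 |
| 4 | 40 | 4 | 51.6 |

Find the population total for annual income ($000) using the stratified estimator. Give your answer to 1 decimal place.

τ̂_st = Σ N_h ȳ_h = 560·46.8 + 140·36.4 + 90·87.2 + 40·51.6 = 41216.0

τ̂_st ≈ 41216.0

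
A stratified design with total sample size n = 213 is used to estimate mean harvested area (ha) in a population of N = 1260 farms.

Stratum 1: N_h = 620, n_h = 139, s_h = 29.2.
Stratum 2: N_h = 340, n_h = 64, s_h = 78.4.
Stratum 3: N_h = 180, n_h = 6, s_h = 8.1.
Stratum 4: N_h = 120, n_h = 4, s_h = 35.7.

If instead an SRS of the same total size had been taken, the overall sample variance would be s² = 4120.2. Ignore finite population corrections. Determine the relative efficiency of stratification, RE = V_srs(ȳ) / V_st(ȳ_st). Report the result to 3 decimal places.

V̂(ȳ_st) = Σ W_h² s_h²/n_h, with W_h = N_h/N and N = 1260:
  stratum 1: (620/1260)²·29.2²/139 = 1.48523
  stratum 2: (340/1260)²·78.4²/64 = 6.99309
  stratum 3: (180/1260)²·8.1²/6 = 0.223163
  stratum 4: (120/1260)²·35.7²/4 = 2.89
V_st = 11.5915
V_srs = s²/n = 4120.2/213 = 19.3437
Relative efficiency = V_srs / V_st = 19.3437/11.5915 = 1.6688

RE ≈ 1.669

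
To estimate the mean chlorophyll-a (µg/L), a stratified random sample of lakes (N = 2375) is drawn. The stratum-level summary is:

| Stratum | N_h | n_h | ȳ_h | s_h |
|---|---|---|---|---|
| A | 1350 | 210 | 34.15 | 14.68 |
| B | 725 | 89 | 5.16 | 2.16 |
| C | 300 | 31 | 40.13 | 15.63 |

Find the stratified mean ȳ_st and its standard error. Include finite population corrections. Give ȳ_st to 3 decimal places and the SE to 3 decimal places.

ȳ_st ≈ 26.056, SE ≈ 0.630

ȳ_st = Σ W_h ȳ_h = (1350·34.15 + 725·5.16 + 300·40.13)/2375 = 26.05579
V̂(ȳ_st) = Σ W_h² (1 − n_h/N_h) s_h²/n_h, with W_h = N_h/N and N = 2375:
  stratum A: (1350/2375)²·(1 − 210/1350)·14.68²/210 = 0.279991
  stratum B: (725/2375)²·(1 − 89/725)·2.16²/89 = 0.00428534
  stratum C: (300/2375)²·(1 − 31/300)·15.63²/31 = 0.112746
V̂(ȳ_st) = 0.397023
SE(ȳ_st) = √0.397023 = 0.630097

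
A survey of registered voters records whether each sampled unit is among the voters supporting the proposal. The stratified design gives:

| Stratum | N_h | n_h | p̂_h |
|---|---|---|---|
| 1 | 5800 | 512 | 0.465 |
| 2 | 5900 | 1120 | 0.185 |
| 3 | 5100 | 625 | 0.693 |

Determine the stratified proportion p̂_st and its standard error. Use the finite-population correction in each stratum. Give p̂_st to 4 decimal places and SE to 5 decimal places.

p̂_st ≈ 0.4359, SE ≈ 0.00969

N = 16800; stratum weights W_h = N_h/N.
p̂_st = Σ W_h p̂_h = (5800·0.465 + 5900·0.185 + 5100·0.693)/16800 = 0.43588
V̂(p̂_st) = Σ W_h² (1 − n_h/N_h) p̂_h(1−p̂_h)/(n_h−1):
  stratum 1: (5800/16800)²·(1 − 512/5800)·0.465·0.535/511 = 5.29038e-05
  stratum 2: (5900/16800)²·(1 − 1120/5900)·0.185·0.815/1119 = 1.34636e-05
  stratum 3: (5100/16800)²·(1 − 625/5100)·0.693·0.307/624 = 2.75697e-05
V̂(p̂_st) = 9.3937e-05; SE = √V̂ = 0.00969211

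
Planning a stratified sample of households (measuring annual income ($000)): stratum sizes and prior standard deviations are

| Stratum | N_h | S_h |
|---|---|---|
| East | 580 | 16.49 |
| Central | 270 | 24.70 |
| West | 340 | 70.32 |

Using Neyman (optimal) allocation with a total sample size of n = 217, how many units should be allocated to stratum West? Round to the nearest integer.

Neyman allocation: n_h = n · N_h S_h / Σ N_i S_i, with n = 217.
  stratum East: N_h·S_h = 580·16.49 = 9564.20
  stratum Central: N_h·S_h = 270·24.70 = 6669.00
  stratum West: N_h·S_h = 340·70.32 = 23908.80
Σ N_h S_h = 40142.00
n for stratum West = 217·23908.80/40142.00 = 129.246 → 129

129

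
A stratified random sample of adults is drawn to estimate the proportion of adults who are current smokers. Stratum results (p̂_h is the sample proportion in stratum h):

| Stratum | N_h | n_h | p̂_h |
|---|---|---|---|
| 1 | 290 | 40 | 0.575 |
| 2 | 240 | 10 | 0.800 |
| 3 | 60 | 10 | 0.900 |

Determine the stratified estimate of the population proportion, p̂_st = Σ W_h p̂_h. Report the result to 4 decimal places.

p̂_st ≈ 0.6996

N = 590; stratum weights W_h = N_h/N.
p̂_st = Σ W_h p̂_h = (290·0.575 + 240·0.800 + 60·0.900)/590 = 0.69958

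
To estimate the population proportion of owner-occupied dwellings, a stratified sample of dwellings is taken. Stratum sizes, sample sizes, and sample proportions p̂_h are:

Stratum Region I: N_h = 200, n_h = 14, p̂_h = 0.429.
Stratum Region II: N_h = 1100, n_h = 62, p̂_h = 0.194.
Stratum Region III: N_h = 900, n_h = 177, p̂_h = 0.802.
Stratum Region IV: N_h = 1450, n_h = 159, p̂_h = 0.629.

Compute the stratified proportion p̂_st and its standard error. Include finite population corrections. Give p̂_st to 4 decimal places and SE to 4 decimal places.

p̂_st ≈ 0.5296, SE ≈ 0.0229

N = 3650; stratum weights W_h = N_h/N.
p̂_st = Σ W_h p̂_h = (200·0.429 + 1100·0.194 + 900·0.802 + 1450·0.629)/3650 = 0.52960
V̂(p̂_st) = Σ W_h² (1 − n_h/N_h) p̂_h(1−p̂_h)/(n_h−1):
  stratum Region I: (200/3650)²·(1 − 14/200)·0.429·0.571/13 = 5.26147e-05
  stratum Region II: (1100/3650)²·(1 − 62/1100)·0.194·0.806/61 = 0.00021969
  stratum Region III: (900/3650)²·(1 − 177/900)·0.802·0.198/176 = 4.40679e-05
  stratum Region IV: (1450/3650)²·(1 − 159/1450)·0.629·0.371/158 = 0.000207528
V̂(p̂_st) = 0.000523901; SE = √V̂ = 0.0228889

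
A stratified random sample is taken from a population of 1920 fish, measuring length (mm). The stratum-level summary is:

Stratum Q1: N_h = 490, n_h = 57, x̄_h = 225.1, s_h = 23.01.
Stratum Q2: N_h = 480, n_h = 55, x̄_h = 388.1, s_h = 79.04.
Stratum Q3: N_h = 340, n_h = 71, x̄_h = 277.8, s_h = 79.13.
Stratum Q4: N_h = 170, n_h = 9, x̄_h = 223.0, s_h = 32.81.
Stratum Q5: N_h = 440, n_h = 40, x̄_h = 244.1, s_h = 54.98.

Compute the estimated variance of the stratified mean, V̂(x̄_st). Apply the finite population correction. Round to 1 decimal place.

V̂(x̄_st) ≈ 13.5

V̂(x̄_st) = Σ W_h² (1 − n_h/N_h) s_h²/n_h, with W_h = N_h/N and N = 1920:
  stratum Q1: (490/1920)²·(1 − 57/490)·23.01²/57 = 0.534613
  stratum Q2: (480/1920)²·(1 − 55/480)·79.04²/55 = 6.28578
  stratum Q3: (340/1920)²·(1 − 71/340)·79.13²/71 = 2.18803
  stratum Q4: (170/1920)²·(1 − 9/170)·32.81²/9 = 0.88806
  stratum Q5: (440/1920)²·(1 − 40/440)·54.98²/40 = 3.60794
V̂(x̄_st) = 13.5044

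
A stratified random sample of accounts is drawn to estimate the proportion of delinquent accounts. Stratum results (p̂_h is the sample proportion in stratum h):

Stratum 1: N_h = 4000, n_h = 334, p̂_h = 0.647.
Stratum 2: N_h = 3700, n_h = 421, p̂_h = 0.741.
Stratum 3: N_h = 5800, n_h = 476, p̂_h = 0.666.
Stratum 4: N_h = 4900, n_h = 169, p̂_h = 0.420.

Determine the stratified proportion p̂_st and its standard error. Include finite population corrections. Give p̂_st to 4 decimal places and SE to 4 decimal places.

N = 18400; stratum weights W_h = N_h/N.
p̂_st = Σ W_h p̂_h = (4000·0.647 + 3700·0.741 + 5800·0.666 + 4900·0.420)/18400 = 0.61144
V̂(p̂_st) = Σ W_h² (1 − n_h/N_h) p̂_h(1−p̂_h)/(n_h−1):
  stratum 1: (4000/18400)²·(1 − 334/4000)·0.647·0.353/333 = 2.97065e-05
  stratum 2: (3700/18400)²·(1 − 421/3700)·0.741·0.259/420 = 1.63748e-05
  stratum 3: (5800/18400)²·(1 − 476/5800)·0.666·0.334/475 = 4.27127e-05
  stratum 4: (4900/18400)²·(1 − 169/4900)·0.420·0.580/168 = 9.92845e-05
V̂(p̂_st) = 0.000188079; SE = √V̂ = 0.0137142

p̂_st ≈ 0.6114, SE ≈ 0.0137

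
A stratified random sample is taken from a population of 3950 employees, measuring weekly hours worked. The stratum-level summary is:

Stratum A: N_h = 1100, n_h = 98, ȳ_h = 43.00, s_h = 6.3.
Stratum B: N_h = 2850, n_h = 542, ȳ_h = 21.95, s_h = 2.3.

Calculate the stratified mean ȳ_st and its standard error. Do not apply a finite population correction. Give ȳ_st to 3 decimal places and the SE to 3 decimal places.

ȳ_st ≈ 27.812, SE ≈ 0.191

ȳ_st = Σ W_h ȳ_h = (1100·43.00 + 2850·21.95)/3950 = 27.81203
V̂(ȳ_st) = Σ W_h² s_h²/n_h, with W_h = N_h/N and N = 3950:
  stratum A: (1100/3950)²·6.3²/98 = 0.0314084
  stratum B: (2850/3950)²·2.3²/542 = 0.00508103
V̂(ȳ_st) = 0.0364895
SE(ȳ_st) = √0.0364895 = 0.191022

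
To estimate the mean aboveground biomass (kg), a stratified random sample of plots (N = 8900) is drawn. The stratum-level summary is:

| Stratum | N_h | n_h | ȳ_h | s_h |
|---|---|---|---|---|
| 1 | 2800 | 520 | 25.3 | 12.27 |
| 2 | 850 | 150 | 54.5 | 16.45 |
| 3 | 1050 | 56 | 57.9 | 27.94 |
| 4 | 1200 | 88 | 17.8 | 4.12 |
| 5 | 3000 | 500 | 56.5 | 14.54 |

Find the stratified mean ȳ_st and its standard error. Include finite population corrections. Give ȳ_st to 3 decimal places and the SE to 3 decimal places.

ȳ_st ≈ 41.440, SE ≈ 0.514

ȳ_st = Σ W_h ȳ_h = (2800·25.3 + 850·54.5 + 1050·57.9 + 1200·17.8 + 3000·56.5)/8900 = 41.44045
V̂(ȳ_st) = Σ W_h² (1 − n_h/N_h) s_h²/n_h, with W_h = N_h/N and N = 8900:
  stratum 1: (2800/8900)²·(1 − 520/2800)·12.27²/520 = 0.0233345
  stratum 2: (850/8900)²·(1 − 150/850)·16.45²/150 = 0.0135512
  stratum 3: (1050/8900)²·(1 − 56/1050)·27.94²/56 = 0.183679
  stratum 4: (1200/8900)²·(1 − 88/1200)·4.12²/88 = 0.00324951
  stratum 5: (3000/8900)²·(1 − 500/3000)·14.54²/500 = 0.040035
V̂(ȳ_st) = 0.26385
SE(ȳ_st) = √0.26385 = 0.513663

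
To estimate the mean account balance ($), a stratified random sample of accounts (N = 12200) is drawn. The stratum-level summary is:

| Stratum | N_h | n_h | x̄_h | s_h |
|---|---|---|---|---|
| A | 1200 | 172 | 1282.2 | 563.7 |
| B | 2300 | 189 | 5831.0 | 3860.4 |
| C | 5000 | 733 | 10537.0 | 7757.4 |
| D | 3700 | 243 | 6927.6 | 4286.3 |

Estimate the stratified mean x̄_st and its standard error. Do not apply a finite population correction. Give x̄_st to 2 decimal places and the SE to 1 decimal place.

x̄_st ≈ 7644.84, SE ≈ 153.5

x̄_st = Σ W_h x̄_h = (1200·1282.2 + 2300·5831.0 + 5000·10537.0 + 3700·6927.6)/12200 = 7644.84098
V̂(x̄_st) = Σ W_h² s_h²/n_h, with W_h = N_h/N and N = 12200:
  stratum A: (1200/12200)²·563.7²/172 = 17.8735
  stratum B: (2300/12200)²·3860.4²/189 = 2802.46
  stratum C: (5000/12200)²·7757.4²/733 = 13789.5
  stratum D: (3700/12200)²·4286.3²/243 = 6954.13
V̂(x̄_st) = 23564
SE(x̄_st) = √23564 = 153.506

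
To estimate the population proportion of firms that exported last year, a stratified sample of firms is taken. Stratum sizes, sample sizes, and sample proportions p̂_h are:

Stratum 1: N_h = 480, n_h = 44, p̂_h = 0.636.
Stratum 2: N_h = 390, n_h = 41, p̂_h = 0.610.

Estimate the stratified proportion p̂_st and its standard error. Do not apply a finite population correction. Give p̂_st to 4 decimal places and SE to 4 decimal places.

p̂_st ≈ 0.6243, SE ≈ 0.0532

N = 870; stratum weights W_h = N_h/N.
p̂_st = Σ W_h p̂_h = (480·0.636 + 390·0.610)/870 = 0.62434
V̂(p̂_st) = Σ W_h² p̂_h(1−p̂_h)/(n_h−1):
  stratum 1: (480/870)²·0.636·0.364/43 = 0.00163883
  stratum 2: (390/870)²·0.610·0.390/40 = 0.00119516
V̂(p̂_st) = 0.00283399; SE = √V̂ = 0.0532352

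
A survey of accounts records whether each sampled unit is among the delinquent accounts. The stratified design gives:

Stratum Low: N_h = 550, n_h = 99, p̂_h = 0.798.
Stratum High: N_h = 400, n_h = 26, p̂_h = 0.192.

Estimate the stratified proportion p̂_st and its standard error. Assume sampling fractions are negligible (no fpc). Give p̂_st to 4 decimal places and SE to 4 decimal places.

p̂_st ≈ 0.5428, SE ≈ 0.0406

N = 950; stratum weights W_h = N_h/N.
p̂_st = Σ W_h p̂_h = (550·0.798 + 400·0.192)/950 = 0.54284
V̂(p̂_st) = Σ W_h² p̂_h(1−p̂_h)/(n_h−1):
  stratum Low: (550/950)²·0.798·0.202/98 = 0.000551323
  stratum High: (400/950)²·0.192·0.808/25 = 0.00110013
V̂(p̂_st) = 0.00165146; SE = √V̂ = 0.0406381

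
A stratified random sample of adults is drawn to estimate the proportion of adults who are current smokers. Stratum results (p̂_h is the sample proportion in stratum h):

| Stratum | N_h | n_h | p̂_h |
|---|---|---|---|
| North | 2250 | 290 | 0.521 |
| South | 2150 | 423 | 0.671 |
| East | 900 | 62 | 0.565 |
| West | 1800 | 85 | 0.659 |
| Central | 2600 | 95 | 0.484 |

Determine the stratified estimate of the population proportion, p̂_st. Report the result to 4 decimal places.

p̂_st ≈ 0.5740

N = 9700; stratum weights W_h = N_h/N.
p̂_st = Σ W_h p̂_h = (2250·0.521 + 2150·0.671 + 900·0.565 + 1800·0.659 + 2600·0.484)/9700 = 0.57402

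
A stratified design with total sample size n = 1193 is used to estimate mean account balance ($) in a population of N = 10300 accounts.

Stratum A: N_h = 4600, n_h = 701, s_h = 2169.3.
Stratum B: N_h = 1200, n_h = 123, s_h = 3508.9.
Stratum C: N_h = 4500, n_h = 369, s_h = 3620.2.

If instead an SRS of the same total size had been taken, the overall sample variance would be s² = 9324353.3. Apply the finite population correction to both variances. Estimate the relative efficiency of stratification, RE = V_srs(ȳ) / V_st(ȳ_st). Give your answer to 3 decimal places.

V̂(ȳ_st) = Σ W_h² (1 − n_h/N_h) s_h²/n_h, with W_h = N_h/N and N = 10300:
  stratum A: (4600/10300)²·(1 − 701/4600)·2169.3²/701 = 1134.9
  stratum B: (1200/10300)²·(1 − 123/1200)·3508.9²/123 = 1219.44
  stratum C: (4500/10300)²·(1 − 369/4500)·3620.2²/369 = 6223.46
V_st = 8577.8
V_srs = (1 − 1193/10300)·9324353.3/1193 = 6910.61
Relative efficiency = V_srs / V_st = 6910.61/8577.8 = 0.8056

RE ≈ 0.806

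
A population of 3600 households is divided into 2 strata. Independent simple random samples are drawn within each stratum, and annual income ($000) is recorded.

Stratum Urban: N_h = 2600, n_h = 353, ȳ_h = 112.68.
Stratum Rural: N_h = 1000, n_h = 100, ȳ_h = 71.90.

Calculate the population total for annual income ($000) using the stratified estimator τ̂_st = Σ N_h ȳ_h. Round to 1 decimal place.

τ̂_st ≈ 364868.0

τ̂_st = Σ N_h ȳ_h = 2600·112.68 + 1000·71.90 = 364868.0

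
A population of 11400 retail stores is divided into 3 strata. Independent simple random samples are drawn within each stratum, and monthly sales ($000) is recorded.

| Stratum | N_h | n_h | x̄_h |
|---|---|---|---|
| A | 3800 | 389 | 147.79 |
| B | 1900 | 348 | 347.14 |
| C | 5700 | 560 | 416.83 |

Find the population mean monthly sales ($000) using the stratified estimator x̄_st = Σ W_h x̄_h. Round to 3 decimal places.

N = Σ N_h = 11400. Stratum weights W_h = N_h/N.
x̄_st = (3800·147.79 + 1900·347.14 + 5700·416.83) / 11400 = 315.53500

x̄_st ≈ 315.535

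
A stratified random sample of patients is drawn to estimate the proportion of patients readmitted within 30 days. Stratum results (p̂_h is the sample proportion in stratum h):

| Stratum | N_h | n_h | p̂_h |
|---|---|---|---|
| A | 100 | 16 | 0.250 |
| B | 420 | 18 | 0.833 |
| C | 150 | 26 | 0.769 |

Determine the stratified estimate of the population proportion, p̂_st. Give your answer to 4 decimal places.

N = 670; stratum weights W_h = N_h/N.
p̂_st = Σ W_h p̂_h = (100·0.250 + 420·0.833 + 150·0.769)/670 = 0.73166

p̂_st ≈ 0.7317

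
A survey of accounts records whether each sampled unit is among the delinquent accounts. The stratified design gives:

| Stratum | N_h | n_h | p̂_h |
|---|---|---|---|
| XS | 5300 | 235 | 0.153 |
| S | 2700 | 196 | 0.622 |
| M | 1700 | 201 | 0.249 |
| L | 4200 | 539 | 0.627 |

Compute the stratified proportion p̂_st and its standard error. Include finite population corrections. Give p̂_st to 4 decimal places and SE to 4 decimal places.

p̂_st ≈ 0.3991, SE ≈ 0.0129

N = 13900; stratum weights W_h = N_h/N.
p̂_st = Σ W_h p̂_h = (5300·0.153 + 2700·0.622 + 1700·0.249 + 4200·0.627)/13900 = 0.39906
V̂(p̂_st) = Σ W_h² (1 − n_h/N_h) p̂_h(1−p̂_h)/(n_h−1):
  stratum XS: (5300/13900)²·(1 − 235/5300)·0.153·0.847/234 = 7.69458e-05
  stratum S: (2700/13900)²·(1 − 196/2700)·0.622·0.378/195 = 4.21906e-05
  stratum M: (1700/13900)²·(1 − 201/1700)·0.249·0.751/200 = 1.23319e-05
  stratum L: (4200/13900)²·(1 − 539/4200)·0.627·0.373/538 = 3.4595e-05
V̂(p̂_st) = 0.000166063; SE = √V̂ = 0.0128866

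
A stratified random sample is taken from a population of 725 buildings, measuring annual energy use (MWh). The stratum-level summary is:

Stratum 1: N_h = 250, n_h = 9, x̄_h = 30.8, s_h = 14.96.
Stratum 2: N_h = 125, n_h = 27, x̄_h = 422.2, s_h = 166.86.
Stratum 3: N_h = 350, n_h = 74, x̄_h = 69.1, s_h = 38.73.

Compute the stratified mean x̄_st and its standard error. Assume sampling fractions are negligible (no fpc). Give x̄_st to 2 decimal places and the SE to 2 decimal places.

x̄_st ≈ 116.77, SE ≈ 6.19

x̄_st = Σ W_h x̄_h = (250·30.8 + 125·422.2 + 350·69.1)/725 = 116.77241
V̂(x̄_st) = Σ W_h² s_h²/n_h, with W_h = N_h/N and N = 725:
  stratum 1: (250/725)²·14.96²/9 = 2.95682
  stratum 2: (125/725)²·166.86²/27 = 30.6538
  stratum 3: (350/725)²·38.73²/74 = 4.72415
V̂(x̄_st) = 38.3348
SE(x̄_st) = √38.3348 = 6.19151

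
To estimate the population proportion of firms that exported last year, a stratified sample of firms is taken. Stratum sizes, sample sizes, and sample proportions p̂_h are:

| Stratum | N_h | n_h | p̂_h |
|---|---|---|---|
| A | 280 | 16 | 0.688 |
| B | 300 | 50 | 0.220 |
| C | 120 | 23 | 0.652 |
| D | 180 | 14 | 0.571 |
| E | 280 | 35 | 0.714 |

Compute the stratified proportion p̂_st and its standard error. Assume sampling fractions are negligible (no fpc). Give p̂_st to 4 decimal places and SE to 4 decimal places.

p̂_st ≈ 0.5514, SE ≈ 0.0445

N = 1160; stratum weights W_h = N_h/N.
p̂_st = Σ W_h p̂_h = (280·0.688 + 300·0.220 + 120·0.652 + 180·0.571 + 280·0.714)/1160 = 0.55136
V̂(p̂_st) = Σ W_h² p̂_h(1−p̂_h)/(n_h−1):
  stratum A: (280/1160)²·0.688·0.312/15 = 0.000833781
  stratum B: (300/1160)²·0.220·0.780/49 = 0.000234233
  stratum C: (120/1160)²·0.652·0.348/22 = 0.00011037
  stratum D: (180/1160)²·0.571·0.429/13 = 0.000453711
  stratum E: (280/1160)²·0.714·0.286/34 = 0.000349933
V̂(p̂_st) = 0.00198203; SE = √V̂ = 0.04452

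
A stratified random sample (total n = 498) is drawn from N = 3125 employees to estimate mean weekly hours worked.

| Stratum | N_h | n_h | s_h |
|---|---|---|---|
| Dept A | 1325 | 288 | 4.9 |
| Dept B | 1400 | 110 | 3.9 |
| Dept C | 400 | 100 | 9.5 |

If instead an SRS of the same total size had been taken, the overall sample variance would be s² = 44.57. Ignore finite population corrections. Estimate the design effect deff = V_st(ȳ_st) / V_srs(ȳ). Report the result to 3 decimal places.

deff ≈ 0.643

V̂(ȳ_st) = Σ W_h² s_h²/n_h, with W_h = N_h/N and N = 3125:
  stratum Dept A: (1325/3125)²·4.9²/288 = 0.0149876
  stratum Dept B: (1400/3125)²·3.9²/110 = 0.0277519
  stratum Dept C: (400/3125)²·9.5²/100 = 0.0147866
V_st = 0.057526
V_srs = s²/n = 44.57/498 = 0.089498
deff = V_st / V_srs = 0.057526/0.089498 = 0.6428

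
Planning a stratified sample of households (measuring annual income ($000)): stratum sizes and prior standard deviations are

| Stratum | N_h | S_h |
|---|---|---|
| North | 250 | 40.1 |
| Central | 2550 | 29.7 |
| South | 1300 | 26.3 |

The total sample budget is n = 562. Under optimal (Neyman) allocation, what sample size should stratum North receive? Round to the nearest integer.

47

Neyman allocation: n_h = n · N_h S_h / Σ N_i S_i, with n = 562.
  stratum North: N_h·S_h = 250·40.1 = 10025.00
  stratum Central: N_h·S_h = 2550·29.7 = 75735.00
  stratum South: N_h·S_h = 1300·26.3 = 34190.00
Σ N_h S_h = 119950.00
n for stratum North = 562·10025.00/119950.00 = 46.970 → 47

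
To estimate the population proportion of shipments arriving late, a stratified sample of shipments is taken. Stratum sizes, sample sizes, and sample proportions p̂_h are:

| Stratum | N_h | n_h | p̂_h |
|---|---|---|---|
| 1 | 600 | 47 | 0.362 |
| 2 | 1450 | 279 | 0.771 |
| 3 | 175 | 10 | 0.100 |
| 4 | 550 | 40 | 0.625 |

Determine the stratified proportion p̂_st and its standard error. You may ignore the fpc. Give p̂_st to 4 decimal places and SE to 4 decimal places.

p̂_st ≈ 0.6113, SE ≈ 0.0262

N = 2775; stratum weights W_h = N_h/N.
p̂_st = Σ W_h p̂_h = (600·0.362 + 1450·0.771 + 175·0.100 + 550·0.625)/2775 = 0.61132
V̂(p̂_st) = Σ W_h² p̂_h(1−p̂_h)/(n_h−1):
  stratum 1: (600/2775)²·0.362·0.638/46 = 0.000234719
  stratum 2: (1450/2775)²·0.771·0.229/278 = 0.000173402
  stratum 3: (175/2775)²·0.100·0.900/9 = 3.97695e-05
  stratum 4: (550/2775)²·0.625·0.375/39 = 0.000236073
V̂(p̂_st) = 0.000683964; SE = √V̂ = 0.0261527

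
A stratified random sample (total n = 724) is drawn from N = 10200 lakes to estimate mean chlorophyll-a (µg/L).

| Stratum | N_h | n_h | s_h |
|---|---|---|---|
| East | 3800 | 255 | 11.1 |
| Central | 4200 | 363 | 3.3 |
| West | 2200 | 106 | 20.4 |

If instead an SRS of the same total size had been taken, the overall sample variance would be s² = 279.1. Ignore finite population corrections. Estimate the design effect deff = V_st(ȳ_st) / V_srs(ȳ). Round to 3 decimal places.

V̂(ȳ_st) = Σ W_h² s_h²/n_h, with W_h = N_h/N and N = 10200:
  stratum East: (3800/10200)²·11.1²/255 = 0.0670614
  stratum Central: (4200/10200)²·3.3²/363 = 0.00508651
  stratum West: (2200/10200)²·20.4²/106 = 0.182642
V_st = 0.254789
V_srs = s²/n = 279.1/724 = 0.385497
deff = V_st / V_srs = 0.254789/0.385497 = 0.6609

deff ≈ 0.661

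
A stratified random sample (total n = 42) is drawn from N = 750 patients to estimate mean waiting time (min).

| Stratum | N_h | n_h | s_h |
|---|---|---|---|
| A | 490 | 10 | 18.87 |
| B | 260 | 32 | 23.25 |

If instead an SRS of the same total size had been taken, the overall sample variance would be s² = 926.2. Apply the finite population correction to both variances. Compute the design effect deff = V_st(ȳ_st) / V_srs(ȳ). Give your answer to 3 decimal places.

deff ≈ 0.801

V̂(ȳ_st) = Σ W_h² (1 − n_h/N_h) s_h²/n_h, with W_h = N_h/N and N = 750:
  stratum A: (490/750)²·(1 − 10/490)·18.87²/10 = 14.8888
  stratum B: (260/750)²·(1 − 32/260)·23.25²/32 = 1.78025
V_st = 16.669
V_srs = (1 − 42/750)·926.2/42 = 20.8174
deff = V_st / V_srs = 16.669/20.8174 = 0.8007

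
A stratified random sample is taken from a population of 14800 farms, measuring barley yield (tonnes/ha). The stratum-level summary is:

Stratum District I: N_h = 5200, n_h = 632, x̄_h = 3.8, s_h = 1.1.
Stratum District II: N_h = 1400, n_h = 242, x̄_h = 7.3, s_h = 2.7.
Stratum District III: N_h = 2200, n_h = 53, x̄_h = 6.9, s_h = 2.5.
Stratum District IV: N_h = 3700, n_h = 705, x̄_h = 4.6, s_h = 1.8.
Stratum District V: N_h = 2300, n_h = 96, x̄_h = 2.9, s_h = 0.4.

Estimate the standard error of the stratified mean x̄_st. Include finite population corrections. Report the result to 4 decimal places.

V̂(x̄_st) = Σ W_h² (1 − n_h/N_h) s_h²/n_h, with W_h = N_h/N and N = 14800:
  stratum District I: (5200/14800)²·(1 − 632/5200)·1.1²/632 = 0.000207622
  stratum District II: (1400/14800)²·(1 − 242/1400)·2.7²/242 = 0.000222959
  stratum District III: (2200/14800)²·(1 − 53/2200)·2.5²/53 = 0.00254294
  stratum District IV: (3700/14800)²·(1 − 705/3700)·1.8²/705 = 0.000232504
  stratum District V: (2300/14800)²·(1 − 96/2300)·0.4²/96 = 3.85713e-05
V̂(x̄_st) = 0.00324459
SE(x̄_st) = √0.00324459 = 0.0569613

SE(x̄_st) ≈ 0.0570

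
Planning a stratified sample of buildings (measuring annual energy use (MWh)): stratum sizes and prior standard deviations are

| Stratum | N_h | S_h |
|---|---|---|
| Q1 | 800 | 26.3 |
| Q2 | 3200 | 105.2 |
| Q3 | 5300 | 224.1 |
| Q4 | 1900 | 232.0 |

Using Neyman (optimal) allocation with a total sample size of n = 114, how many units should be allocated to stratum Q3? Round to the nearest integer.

Neyman allocation: n_h = n · N_h S_h / Σ N_i S_i, with n = 114.
  stratum Q1: N_h·S_h = 800·26.3 = 21040.00
  stratum Q2: N_h·S_h = 3200·105.2 = 336640.00
  stratum Q3: N_h·S_h = 5300·224.1 = 1187730.00
  stratum Q4: N_h·S_h = 1900·232.0 = 440800.00
Σ N_h S_h = 1986210.00
n for stratum Q3 = 114·1187730.00/1986210.00 = 68.171 → 68

68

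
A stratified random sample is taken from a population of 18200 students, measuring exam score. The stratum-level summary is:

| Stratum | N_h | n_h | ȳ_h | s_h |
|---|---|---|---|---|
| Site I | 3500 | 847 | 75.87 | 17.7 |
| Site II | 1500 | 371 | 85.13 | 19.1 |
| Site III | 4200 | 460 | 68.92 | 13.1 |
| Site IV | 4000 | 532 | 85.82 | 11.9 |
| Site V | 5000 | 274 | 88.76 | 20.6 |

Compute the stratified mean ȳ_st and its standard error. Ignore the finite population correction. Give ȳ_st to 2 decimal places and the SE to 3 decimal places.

ȳ_st = Σ W_h ȳ_h = (3500·75.87 + 1500·85.13 + 4200·68.92 + 4000·85.82 + 5000·88.76)/18200 = 80.75736
V̂(ȳ_st) = Σ W_h² s_h²/n_h, with W_h = N_h/N and N = 18200:
  stratum Site I: (3500/18200)²·17.7²/847 = 0.0136791
  stratum Site II: (1500/18200)²·19.1²/371 = 0.00667932
  stratum Site III: (4200/18200)²·13.1²/460 = 0.0198674
  stratum Site IV: (4000/18200)²·11.9²/532 = 0.0128576
  stratum Site V: (5000/18200)²·20.6²/274 = 0.116891
V̂(ȳ_st) = 0.169974
SE(ȳ_st) = √0.169974 = 0.412279

ȳ_st ≈ 80.76, SE ≈ 0.412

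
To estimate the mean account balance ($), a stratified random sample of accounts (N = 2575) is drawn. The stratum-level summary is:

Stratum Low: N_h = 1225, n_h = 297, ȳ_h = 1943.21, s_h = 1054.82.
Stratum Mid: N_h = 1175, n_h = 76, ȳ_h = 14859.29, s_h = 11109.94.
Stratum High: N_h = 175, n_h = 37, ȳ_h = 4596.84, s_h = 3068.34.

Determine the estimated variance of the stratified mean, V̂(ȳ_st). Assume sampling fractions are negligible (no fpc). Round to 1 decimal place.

V̂(ȳ_st) ≈ 340190.0

V̂(ȳ_st) = Σ W_h² s_h²/n_h, with W_h = N_h/N and N = 2575:
  stratum Low: (1225/2575)²·1054.82²/297 = 847.848
  stratum Mid: (1175/2575)²·11109.94²/76 = 338167
  stratum High: (175/2575)²·3068.34²/37 = 1175.24
V̂(ȳ_st) = 340190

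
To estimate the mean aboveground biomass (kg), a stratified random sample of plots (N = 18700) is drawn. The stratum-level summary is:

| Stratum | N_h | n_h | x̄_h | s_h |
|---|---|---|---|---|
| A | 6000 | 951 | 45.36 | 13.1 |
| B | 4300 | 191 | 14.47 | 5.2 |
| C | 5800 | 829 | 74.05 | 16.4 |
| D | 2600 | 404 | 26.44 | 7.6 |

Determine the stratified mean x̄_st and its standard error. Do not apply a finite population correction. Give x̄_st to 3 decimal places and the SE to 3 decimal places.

x̄_st ≈ 44.525, SE ≈ 0.245

x̄_st = Σ W_h x̄_h = (6000·45.36 + 4300·14.47 + 5800·74.05 + 2600·26.44)/18700 = 44.52487
V̂(x̄_st) = Σ W_h² s_h²/n_h, with W_h = N_h/N and N = 18700:
  stratum A: (6000/18700)²·13.1²/951 = 0.0185772
  stratum B: (4300/18700)²·5.2²/191 = 0.00748561
  stratum C: (5800/18700)²·16.4²/829 = 0.0312109
  stratum D: (2600/18700)²·7.6²/404 = 0.00276382
V̂(x̄_st) = 0.0600375
SE(x̄_st) = √0.0600375 = 0.245026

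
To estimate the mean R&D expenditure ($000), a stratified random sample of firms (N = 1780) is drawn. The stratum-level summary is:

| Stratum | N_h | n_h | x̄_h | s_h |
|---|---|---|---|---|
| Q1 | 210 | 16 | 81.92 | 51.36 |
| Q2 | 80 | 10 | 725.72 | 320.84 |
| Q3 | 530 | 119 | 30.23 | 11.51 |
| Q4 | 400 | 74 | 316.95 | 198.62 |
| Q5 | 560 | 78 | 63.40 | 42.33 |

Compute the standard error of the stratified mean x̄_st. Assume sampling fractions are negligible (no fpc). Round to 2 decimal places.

SE(x̄_st) ≈ 7.24

V̂(x̄_st) = Σ W_h² s_h²/n_h, with W_h = N_h/N and N = 1780:
  stratum Q1: (210/1780)²·51.36²/16 = 2.29471
  stratum Q2: (80/1780)²·320.84²/10 = 20.793
  stratum Q3: (530/1780)²·11.51²/119 = 0.0986996
  stratum Q4: (400/1780)²·198.62²/74 = 26.9212
  stratum Q5: (560/1780)²·42.33²/78 = 2.27373
V̂(x̄_st) = 52.3813
SE(x̄_st) = √52.3813 = 7.23749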